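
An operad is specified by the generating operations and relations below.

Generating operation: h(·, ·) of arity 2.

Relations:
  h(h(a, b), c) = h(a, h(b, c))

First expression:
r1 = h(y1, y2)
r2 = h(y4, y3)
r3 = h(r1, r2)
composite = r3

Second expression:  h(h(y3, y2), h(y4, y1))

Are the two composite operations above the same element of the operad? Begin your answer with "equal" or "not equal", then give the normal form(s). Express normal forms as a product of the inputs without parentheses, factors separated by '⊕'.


The first composite normalizes to y1 ⊕ y2 ⊕ y4 ⊕ y3
The second composite normalizes to y3 ⊕ y2 ⊕ y4 ⊕ y1
No match — not equal.

not equal; first: y1 ⊕ y2 ⊕ y4 ⊕ y3; second: y3 ⊕ y2 ⊕ y4 ⊕ y1


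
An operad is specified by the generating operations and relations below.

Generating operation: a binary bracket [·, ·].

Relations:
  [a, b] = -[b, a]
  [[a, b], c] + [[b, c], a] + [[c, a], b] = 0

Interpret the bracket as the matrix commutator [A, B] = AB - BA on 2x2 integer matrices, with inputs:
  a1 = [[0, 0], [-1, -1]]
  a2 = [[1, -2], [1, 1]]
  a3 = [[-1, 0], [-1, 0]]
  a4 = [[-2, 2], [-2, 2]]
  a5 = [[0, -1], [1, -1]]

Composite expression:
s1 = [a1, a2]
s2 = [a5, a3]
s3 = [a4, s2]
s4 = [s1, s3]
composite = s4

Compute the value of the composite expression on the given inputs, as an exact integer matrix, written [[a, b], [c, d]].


[[8, -8], [-12, -8]]


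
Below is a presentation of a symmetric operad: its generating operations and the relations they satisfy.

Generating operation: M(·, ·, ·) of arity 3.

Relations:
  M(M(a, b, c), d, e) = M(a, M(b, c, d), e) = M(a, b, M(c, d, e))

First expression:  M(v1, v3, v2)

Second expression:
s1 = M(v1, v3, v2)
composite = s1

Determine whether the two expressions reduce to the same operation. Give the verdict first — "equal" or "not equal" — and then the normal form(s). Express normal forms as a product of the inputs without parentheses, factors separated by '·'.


equal; the common form is v1 · v3 · v2

The first expression reduces to v1 · v3 · v2
The second expression reduces to v1 · v3 · v2
Both agree, so they are equal.


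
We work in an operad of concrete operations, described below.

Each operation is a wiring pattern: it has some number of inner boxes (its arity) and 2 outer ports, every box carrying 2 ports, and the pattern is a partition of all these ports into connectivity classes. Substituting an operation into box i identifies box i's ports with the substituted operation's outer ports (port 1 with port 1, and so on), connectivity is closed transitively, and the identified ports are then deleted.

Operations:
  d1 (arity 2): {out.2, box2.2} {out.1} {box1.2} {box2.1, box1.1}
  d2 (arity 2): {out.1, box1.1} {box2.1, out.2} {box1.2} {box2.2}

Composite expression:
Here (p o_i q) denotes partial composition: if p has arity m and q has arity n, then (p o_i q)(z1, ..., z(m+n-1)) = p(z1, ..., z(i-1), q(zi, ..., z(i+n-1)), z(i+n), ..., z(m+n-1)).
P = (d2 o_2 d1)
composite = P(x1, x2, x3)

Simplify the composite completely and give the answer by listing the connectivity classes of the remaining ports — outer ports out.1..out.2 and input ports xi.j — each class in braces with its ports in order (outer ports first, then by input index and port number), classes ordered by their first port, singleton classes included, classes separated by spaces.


{out.1, x1.1} {out.2} {x1.2} {x2.1, x3.1} {x2.2} {x3.2}

Substituting into d2 glues patterns; closure does the rest.
the subtree at d1 composes to {out.1} {out.2, x3.2} {x2.1, x3.1} {x2.2} on (x2, x3); out.j = own outer ports
the subtree at d2 composes to {out.1, x1.1} {out.2} {x1.2} {x2.1, x3.1} {x2.2} {x3.2} on (x1, x2, x3); out.j = own outer ports


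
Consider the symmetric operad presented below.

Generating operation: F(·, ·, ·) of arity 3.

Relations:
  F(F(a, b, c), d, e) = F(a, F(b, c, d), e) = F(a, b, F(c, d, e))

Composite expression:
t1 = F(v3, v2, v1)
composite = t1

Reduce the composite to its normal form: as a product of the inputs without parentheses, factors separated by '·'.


v3 · v2 · v1


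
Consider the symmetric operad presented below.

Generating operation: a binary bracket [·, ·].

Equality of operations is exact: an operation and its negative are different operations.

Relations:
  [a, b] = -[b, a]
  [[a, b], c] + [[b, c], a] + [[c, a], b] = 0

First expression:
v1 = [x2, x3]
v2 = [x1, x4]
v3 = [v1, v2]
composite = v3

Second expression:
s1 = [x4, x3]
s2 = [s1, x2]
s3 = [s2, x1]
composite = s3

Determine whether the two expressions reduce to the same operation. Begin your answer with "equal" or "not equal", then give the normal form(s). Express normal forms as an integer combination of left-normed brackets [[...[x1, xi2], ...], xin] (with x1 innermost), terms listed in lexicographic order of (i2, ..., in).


not equal: they reduce to -[[[x1, x4], x2], x3] + [[[x1, x4], x3], x2] and -[[[x1, x2], x3], x4] + [[[x1, x2], x4], x3] + [[[x1, x3], x4], x2] - [[[x1, x4], x3], x2]

The first expression, normalized: -[[[x1, x4], x2], x3] + [[[x1, x4], x3], x2]
The second expression, normalized: -[[[x1, x2], x3], x4] + [[[x1, x2], x4], x3] + [[[x1, x3], x4], x2] - [[[x1, x4], x3], x2]
The forms do not match — not equal.


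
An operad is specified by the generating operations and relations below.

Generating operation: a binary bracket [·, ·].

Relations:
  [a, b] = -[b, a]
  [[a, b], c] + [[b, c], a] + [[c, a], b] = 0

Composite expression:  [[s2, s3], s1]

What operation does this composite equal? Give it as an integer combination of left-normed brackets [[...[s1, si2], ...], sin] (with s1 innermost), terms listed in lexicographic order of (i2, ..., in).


-[[s1, s2], s3] + [[s1, s3], s2]

In the tensor algebra, words opening s1 carry the s1-anchored form.
Composite bracket: [[s2, s3], s1]
Expanding via [a, b] = ab - ba: 4 signed words (2^2 = 4).
Only words starting with s1 matter:
  from s1s2s3, sign -1: term -[[s1, s2], s3]
  from s1s3s2, sign +1: term +[[s1, s3], s2]


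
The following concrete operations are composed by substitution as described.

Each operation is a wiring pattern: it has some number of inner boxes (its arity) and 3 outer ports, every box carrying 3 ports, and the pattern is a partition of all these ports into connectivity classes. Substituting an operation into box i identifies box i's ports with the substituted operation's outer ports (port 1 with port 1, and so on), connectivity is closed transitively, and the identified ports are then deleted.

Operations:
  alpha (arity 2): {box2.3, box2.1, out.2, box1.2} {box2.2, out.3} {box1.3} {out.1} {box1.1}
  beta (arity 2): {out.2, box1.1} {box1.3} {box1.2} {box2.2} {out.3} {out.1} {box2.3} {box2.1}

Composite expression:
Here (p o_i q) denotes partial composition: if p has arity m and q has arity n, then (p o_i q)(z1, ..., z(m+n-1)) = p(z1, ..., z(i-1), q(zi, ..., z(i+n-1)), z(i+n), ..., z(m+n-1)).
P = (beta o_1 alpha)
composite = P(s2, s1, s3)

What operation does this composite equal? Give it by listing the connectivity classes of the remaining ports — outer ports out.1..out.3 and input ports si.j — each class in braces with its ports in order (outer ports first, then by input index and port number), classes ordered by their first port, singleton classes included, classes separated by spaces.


{out.1} {out.2} {out.3} {s1.1, s1.3, s2.2} {s1.2} {s2.1} {s2.3} {s3.1} {s3.2} {s3.3}

Connectivity passes through glued beta-boundaries; trace each wire chain.
through alpha, on inputs (s2, s1): {out.1} {out.2, s1.1, s1.3, s2.2} {out.3, s1.2} {s2.1} {s2.3} (out.j = stage outer ports)
through beta, on inputs (s2, s1, s3): {out.1} {out.2} {out.3} {s1.1, s1.3, s2.2} {s1.2} {s2.1} {s2.3} {s3.1} {s3.2} {s3.3} (out.j = stage outer ports)


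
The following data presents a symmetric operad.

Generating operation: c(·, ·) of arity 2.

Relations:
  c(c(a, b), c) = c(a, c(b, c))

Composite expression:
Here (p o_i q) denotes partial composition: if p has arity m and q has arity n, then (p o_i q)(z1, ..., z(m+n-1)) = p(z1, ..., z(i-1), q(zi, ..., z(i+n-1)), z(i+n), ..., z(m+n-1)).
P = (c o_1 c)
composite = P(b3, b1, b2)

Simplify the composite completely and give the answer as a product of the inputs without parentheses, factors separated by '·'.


b3 · b1 · b2

All parenthesizations of c agree; list the b-inputs left to right.
c(b3, b1) linearizes to b3 · b1
c(c(b3, b1), b2) linearizes to b3 · b1 · b2


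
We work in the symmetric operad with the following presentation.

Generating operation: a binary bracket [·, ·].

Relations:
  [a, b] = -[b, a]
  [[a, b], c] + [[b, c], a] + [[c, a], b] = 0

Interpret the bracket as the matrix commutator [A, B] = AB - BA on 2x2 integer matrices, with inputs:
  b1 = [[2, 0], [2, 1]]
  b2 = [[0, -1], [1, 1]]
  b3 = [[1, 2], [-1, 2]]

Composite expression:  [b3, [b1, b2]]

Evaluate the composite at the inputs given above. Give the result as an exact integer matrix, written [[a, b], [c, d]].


[[-7, -7], [-7, 7]]

[b1, b2] = [[2, -1], [-3, -2]]
[b3, [b1, b2]] = [[-7, -7], [-7, 7]]


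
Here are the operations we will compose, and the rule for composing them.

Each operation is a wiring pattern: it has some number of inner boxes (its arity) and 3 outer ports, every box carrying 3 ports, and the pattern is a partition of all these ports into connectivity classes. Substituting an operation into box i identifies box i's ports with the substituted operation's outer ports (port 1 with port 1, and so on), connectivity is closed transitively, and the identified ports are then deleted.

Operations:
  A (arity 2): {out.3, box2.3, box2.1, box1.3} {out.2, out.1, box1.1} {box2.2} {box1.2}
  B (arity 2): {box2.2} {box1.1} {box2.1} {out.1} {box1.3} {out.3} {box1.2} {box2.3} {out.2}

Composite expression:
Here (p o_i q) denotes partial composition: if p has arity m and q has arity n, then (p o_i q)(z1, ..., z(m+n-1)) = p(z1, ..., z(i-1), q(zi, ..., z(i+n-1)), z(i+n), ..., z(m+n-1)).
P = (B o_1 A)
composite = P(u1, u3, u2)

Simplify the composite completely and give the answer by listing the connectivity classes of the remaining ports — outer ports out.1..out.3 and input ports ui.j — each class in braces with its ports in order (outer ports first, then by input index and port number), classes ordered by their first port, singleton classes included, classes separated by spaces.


{out.1} {out.2} {out.3} {u1.1} {u1.2} {u1.3, u3.1, u3.3} {u2.1} {u2.2} {u2.3} {u3.2}

Connectivity passes through glued B-boundaries; trace each wire chain.
through A, on inputs (u1, u3): {out.1, out.2, u1.1} {out.3, u1.3, u3.1, u3.3} {u1.2} {u3.2} (out.j = stage outer ports)
through B, on inputs (u1, u3, u2): {out.1} {out.2} {out.3} {u1.1} {u1.2} {u1.3, u3.1, u3.3} {u2.1} {u2.2} {u2.3} {u3.2} (out.j = stage outer ports)


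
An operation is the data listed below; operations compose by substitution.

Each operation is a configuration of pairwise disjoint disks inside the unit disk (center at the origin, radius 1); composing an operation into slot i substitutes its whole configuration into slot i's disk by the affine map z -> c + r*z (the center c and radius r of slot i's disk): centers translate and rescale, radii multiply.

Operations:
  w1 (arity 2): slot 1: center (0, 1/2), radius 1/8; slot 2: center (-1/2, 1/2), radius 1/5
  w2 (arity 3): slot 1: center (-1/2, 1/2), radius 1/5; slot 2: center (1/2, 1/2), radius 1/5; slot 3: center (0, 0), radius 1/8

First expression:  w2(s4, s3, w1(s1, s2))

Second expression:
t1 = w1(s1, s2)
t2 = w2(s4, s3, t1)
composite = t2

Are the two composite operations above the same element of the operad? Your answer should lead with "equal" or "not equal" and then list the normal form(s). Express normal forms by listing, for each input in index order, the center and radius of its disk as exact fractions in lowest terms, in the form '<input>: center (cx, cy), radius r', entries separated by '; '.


In normal form, the first expression is s1: center (0, 1/16), radius 1/64; s2: center (-1/16, 1/16), radius 1/40; s3: center (1/2, 1/2), radius 1/5; s4: center (-1/2, 1/2), radius 1/5
In normal form, the second expression is s1: center (0, 1/16), radius 1/64; s2: center (-1/16, 1/16), radius 1/40; s3: center (1/2, 1/2), radius 1/5; s4: center (-1/2, 1/2), radius 1/5
The normal forms match — equal.

equal — both sides give s1: center (0, 1/16), radius 1/64; s2: center (-1/16, 1/16), radius 1/40; s3: center (1/2, 1/2), radius 1/5; s4: center (-1/2, 1/2), radius 1/5


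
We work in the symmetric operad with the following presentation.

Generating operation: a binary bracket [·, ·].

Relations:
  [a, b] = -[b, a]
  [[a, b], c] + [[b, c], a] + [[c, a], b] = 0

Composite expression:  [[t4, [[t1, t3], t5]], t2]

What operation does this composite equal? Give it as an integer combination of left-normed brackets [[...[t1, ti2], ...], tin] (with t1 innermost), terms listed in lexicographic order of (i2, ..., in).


-[[[[t1, t3], t5], t4], t2]


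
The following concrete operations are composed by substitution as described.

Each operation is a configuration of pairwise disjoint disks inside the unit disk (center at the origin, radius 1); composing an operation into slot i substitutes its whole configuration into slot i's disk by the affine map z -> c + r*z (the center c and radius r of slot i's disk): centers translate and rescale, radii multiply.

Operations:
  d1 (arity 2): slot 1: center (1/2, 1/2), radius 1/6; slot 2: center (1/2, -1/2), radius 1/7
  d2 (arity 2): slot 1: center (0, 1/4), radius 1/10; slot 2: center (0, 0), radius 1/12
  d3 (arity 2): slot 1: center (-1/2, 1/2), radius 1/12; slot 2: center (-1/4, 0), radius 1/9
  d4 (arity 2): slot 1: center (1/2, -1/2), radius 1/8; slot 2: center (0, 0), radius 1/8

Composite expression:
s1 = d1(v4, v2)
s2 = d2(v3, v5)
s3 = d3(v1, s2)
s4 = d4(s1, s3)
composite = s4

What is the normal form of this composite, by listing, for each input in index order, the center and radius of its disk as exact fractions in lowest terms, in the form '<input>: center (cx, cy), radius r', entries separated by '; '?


v1: center (-1/16, 1/16), radius 1/96; v2: center (9/16, -9/16), radius 1/56; v3: center (-1/32, 1/288), radius 1/720; v4: center (9/16, -7/16), radius 1/48; v5: center (-1/32, 0), radius 1/864

Nesting under d4 composes maps z -> c + r*z down each v-path.
v4: after 2 affine steps, its disk has center (9/16, -7/16), radius 1/48
v2: after 2 affine steps, its disk has center (9/16, -9/16), radius 1/56
v1: after 2 affine steps, its disk has center (-1/16, 1/16), radius 1/96
v3: after 3 affine steps, its disk has center (-1/32, 1/288), radius 1/720
v5: after 3 affine steps, its disk has center (-1/32, 0), radius 1/864


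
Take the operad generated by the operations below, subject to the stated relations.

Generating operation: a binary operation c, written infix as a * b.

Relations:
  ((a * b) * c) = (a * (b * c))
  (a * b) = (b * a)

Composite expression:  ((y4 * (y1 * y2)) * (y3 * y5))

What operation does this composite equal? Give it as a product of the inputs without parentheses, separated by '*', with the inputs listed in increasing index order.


y1 * y2 * y3 * y4 * y5

Reordering under c is free, so list the y-inputs canonically.
(y1 * y2) linearizes to y1 * y2
(y4 * (y1 * y2)) linearizes to y4 * y1 * y2
(y3 * y5) linearizes to y3 * y5
((y4 * (y1 * y2)) * (y3 * y5)) linearizes to y4 * y1 * y2 * y3 * y5
commutativity sorts the factors: y1 * y2 * y3 * y4 * y5


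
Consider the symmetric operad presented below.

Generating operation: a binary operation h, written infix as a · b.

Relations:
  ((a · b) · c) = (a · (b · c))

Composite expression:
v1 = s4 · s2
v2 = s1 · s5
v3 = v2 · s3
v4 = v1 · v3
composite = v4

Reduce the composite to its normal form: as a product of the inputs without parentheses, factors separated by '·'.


Every regrouping of h is equal, so read the s-inputs in written order.
(s4 · s2) flattens to s4 · s2
(s1 · s5) flattens to s1 · s5
((s1 · s5) · s3) flattens to s1 · s5 · s3
((s4 · s2) · ((s1 · s5) · s3)) flattens to s4 · s2 · s1 · s5 · s3

s4 · s2 · s1 · s5 · s3


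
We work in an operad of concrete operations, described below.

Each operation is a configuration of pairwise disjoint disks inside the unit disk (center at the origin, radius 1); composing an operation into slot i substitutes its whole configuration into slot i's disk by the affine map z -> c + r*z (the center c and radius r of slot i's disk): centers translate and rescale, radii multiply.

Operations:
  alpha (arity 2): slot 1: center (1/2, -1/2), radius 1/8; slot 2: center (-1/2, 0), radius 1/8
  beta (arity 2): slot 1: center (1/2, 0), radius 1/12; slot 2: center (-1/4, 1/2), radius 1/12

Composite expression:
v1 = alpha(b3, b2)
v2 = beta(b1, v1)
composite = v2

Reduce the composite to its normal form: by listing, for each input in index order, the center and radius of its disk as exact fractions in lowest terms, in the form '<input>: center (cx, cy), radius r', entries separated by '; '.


b1: center (1/2, 0), radius 1/12; b2: center (-7/24, 1/2), radius 1/96; b3: center (-5/24, 11/24), radius 1/96

Each b-disk chains the slot maps above it in beta; radii multiply.
b1 passes through 1 substitution, ending at center (1/2, 0), radius 1/12
b3 passes through 2 substitutions, ending at center (-5/24, 11/24), radius 1/96
b2 passes through 2 substitutions, ending at center (-7/24, 1/2), radius 1/96


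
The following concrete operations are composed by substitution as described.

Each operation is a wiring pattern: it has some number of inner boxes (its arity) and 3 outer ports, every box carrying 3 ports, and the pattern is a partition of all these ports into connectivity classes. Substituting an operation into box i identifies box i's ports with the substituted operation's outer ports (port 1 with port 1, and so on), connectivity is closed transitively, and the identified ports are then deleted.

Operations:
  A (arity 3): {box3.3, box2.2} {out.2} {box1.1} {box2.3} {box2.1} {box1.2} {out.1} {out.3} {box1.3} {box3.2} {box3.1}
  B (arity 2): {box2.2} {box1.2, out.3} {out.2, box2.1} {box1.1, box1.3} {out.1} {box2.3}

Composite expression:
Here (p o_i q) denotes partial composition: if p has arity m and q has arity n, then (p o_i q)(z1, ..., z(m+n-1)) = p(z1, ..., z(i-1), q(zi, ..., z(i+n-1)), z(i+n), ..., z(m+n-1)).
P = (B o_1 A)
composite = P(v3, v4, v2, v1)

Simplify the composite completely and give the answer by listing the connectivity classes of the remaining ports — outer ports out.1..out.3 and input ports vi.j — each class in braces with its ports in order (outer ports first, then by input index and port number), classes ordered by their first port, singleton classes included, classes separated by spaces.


{out.1} {out.2, v1.1} {out.3} {v1.2} {v1.3} {v2.1} {v2.2} {v2.3, v4.2} {v3.1} {v3.2} {v3.3} {v4.1} {v4.3}


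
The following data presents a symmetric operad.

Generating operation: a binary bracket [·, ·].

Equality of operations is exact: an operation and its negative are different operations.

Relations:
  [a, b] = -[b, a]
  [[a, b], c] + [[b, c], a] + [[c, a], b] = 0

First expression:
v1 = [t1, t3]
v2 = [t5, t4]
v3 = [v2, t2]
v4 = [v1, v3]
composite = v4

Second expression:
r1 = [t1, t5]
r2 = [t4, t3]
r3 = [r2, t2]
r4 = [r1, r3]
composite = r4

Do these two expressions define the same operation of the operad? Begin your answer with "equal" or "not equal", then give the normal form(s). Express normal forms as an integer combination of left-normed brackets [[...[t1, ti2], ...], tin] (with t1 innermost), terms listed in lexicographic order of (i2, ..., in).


not equal — first [[[[t1, t3], t2], t4], t5] - [[[[t1, t3], t2], t5], t4] - [[[[t1, t3], t4], t5], t2] + [[[[t1, t3], t5], t4], t2], second [[[[t1, t5], t2], t3], t4] - [[[[t1, t5], t2], t4], t3] - [[[[t1, t5], t3], t4], t2] + [[[[t1, t5], t4], t3], t2]


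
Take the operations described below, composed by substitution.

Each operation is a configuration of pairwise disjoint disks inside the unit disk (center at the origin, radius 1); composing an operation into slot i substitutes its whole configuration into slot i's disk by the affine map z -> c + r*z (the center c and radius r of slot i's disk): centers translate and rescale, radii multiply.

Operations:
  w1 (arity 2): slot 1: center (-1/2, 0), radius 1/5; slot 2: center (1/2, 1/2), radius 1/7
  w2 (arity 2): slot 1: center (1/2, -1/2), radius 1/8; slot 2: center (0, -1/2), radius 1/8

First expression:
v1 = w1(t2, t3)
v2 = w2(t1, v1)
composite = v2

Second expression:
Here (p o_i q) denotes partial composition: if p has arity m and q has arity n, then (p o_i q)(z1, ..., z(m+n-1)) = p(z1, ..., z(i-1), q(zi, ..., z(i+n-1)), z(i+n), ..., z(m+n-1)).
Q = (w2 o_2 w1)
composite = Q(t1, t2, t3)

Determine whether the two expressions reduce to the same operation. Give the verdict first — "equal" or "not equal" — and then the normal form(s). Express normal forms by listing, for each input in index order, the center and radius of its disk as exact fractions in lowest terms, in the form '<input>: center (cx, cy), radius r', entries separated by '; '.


In normal form, the first expression is t1: center (1/2, -1/2), radius 1/8; t2: center (-1/16, -1/2), radius 1/40; t3: center (1/16, -7/16), radius 1/56
In normal form, the second expression is t1: center (1/2, -1/2), radius 1/8; t2: center (-1/16, -1/2), radius 1/40; t3: center (1/16, -7/16), radius 1/56
Same normal form: equal.

equal; the common form is t1: center (1/2, -1/2), radius 1/8; t2: center (-1/16, -1/2), radius 1/40; t3: center (1/16, -7/16), radius 1/56


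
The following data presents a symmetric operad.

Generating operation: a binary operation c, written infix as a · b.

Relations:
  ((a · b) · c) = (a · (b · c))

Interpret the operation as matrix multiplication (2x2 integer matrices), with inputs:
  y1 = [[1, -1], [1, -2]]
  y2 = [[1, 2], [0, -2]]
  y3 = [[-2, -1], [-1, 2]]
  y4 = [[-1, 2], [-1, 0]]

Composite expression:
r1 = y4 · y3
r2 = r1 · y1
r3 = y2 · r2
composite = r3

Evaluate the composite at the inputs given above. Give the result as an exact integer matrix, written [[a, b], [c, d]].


[[11, -18], [-6, 8]]

(y4 · y3) = [[0, 5], [2, 1]]
((y4 · y3) · y1) = [[5, -10], [3, -4]]
(y2 · ((y4 · y3) · y1)) = [[11, -18], [-6, 8]]


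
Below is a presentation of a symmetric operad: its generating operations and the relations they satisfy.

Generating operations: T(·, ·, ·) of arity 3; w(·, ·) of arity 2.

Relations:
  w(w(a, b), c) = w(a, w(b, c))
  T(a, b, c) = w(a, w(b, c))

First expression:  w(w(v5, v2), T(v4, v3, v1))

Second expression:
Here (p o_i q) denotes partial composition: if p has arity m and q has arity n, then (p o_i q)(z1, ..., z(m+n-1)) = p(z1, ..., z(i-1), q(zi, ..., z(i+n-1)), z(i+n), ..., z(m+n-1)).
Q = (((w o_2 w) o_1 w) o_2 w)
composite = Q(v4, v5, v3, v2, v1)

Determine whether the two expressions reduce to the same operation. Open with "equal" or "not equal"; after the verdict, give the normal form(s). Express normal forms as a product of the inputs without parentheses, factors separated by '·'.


not equal — first v5 · v2 · v4 · v3 · v1, second v4 · v5 · v3 · v2 · v1

In normal form, the first expression is v5 · v2 · v4 · v3 · v1
In normal form, the second expression is v4 · v5 · v3 · v2 · v1
The forms do not match — not equal.


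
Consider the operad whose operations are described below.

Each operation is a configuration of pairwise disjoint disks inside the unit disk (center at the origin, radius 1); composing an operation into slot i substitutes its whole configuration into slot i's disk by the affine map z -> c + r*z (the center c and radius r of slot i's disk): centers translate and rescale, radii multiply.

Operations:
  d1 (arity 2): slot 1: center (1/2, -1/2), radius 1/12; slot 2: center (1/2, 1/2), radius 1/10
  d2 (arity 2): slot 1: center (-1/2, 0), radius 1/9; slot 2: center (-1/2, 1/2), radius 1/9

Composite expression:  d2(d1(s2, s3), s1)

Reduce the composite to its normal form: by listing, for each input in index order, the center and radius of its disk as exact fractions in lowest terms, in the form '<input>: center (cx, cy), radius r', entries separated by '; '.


s1: center (-1/2, 1/2), radius 1/9; s2: center (-4/9, -1/18), radius 1/108; s3: center (-4/9, 1/18), radius 1/90


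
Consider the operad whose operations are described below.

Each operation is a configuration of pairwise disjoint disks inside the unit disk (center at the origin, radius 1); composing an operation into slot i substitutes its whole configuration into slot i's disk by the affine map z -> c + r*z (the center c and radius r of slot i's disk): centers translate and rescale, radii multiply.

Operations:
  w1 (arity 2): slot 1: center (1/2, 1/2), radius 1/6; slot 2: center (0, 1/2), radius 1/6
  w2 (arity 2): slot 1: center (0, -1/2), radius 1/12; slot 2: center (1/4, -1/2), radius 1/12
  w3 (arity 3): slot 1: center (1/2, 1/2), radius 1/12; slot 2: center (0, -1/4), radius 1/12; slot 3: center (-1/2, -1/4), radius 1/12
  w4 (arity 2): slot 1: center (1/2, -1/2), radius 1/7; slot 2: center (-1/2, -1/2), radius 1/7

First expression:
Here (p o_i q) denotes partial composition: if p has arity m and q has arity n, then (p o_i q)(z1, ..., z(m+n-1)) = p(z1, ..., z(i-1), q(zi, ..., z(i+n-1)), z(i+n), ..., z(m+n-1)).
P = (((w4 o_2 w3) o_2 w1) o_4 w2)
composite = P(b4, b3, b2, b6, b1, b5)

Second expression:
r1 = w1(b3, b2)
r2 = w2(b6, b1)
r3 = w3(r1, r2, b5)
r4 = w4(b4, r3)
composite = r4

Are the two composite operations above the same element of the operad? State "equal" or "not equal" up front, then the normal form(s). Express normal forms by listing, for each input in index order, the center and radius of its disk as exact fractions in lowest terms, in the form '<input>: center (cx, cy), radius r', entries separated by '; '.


equal; both compose to b1: center (-167/336, -13/24), radius 1/1008; b2: center (-3/7, -71/168), radius 1/504; b3: center (-71/168, -71/168), radius 1/504; b4: center (1/2, -1/2), radius 1/7; b5: center (-4/7, -15/28), radius 1/84; b6: center (-1/2, -13/24), radius 1/1008

The first expression reduces to b1: center (-167/336, -13/24), radius 1/1008; b2: center (-3/7, -71/168), radius 1/504; b3: center (-71/168, -71/168), radius 1/504; b4: center (1/2, -1/2), radius 1/7; b5: center (-4/7, -15/28), radius 1/84; b6: center (-1/2, -13/24), radius 1/1008
The second expression reduces to b1: center (-167/336, -13/24), radius 1/1008; b2: center (-3/7, -71/168), radius 1/504; b3: center (-71/168, -71/168), radius 1/504; b4: center (1/2, -1/2), radius 1/7; b5: center (-4/7, -15/28), radius 1/84; b6: center (-1/2, -13/24), radius 1/1008
The normal forms match — equal.


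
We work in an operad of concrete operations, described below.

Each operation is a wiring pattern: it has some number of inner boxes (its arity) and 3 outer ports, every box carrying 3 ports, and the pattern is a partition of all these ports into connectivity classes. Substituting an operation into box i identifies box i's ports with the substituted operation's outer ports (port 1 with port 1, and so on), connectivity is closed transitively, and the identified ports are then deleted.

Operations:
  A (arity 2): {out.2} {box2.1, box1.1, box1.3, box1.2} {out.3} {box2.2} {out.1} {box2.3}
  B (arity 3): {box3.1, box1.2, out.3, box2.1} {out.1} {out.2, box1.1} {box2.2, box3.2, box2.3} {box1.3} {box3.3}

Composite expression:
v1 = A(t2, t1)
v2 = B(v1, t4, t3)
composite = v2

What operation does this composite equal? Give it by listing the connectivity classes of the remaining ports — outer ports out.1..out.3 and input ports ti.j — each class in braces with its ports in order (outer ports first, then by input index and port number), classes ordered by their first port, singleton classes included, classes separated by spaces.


{out.1} {out.2} {out.3, t3.1, t4.1} {t1.1, t2.1, t2.2, t2.3} {t1.2} {t1.3} {t3.2, t4.2, t4.3} {t3.3}

After gluing at B, chains via deleted ports link the t-ports.
A over (t2, t1) gives {out.1} {out.2} {out.3} {t1.1, t2.1, t2.2, t2.3} {t1.2} {t1.3}, out.j being that stage's outer ports
B over (t2, t1, t4, t3) gives {out.1} {out.2} {out.3, t3.1, t4.1} {t1.1, t2.1, t2.2, t2.3} {t1.2} {t1.3} {t3.2, t4.2, t4.3} {t3.3}, out.j being that stage's outer ports


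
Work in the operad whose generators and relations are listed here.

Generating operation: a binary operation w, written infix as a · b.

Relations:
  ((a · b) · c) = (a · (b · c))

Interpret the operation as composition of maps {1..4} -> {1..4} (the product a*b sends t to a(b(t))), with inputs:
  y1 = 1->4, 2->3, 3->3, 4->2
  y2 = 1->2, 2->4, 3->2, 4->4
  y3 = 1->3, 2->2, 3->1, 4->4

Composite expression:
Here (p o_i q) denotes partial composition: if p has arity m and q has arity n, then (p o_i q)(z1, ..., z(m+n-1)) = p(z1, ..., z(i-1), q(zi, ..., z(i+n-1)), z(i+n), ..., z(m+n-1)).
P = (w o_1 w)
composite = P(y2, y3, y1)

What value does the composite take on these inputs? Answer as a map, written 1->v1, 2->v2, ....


1->4, 2->2, 3->2, 4->4


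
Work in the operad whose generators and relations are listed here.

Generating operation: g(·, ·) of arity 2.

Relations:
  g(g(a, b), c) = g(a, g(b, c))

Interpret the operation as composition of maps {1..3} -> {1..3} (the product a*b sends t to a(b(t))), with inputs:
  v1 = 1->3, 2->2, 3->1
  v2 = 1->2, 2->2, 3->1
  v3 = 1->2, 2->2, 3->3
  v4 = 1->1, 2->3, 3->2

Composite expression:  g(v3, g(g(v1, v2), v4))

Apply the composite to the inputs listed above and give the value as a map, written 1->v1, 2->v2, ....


1->2, 2->3, 3->2


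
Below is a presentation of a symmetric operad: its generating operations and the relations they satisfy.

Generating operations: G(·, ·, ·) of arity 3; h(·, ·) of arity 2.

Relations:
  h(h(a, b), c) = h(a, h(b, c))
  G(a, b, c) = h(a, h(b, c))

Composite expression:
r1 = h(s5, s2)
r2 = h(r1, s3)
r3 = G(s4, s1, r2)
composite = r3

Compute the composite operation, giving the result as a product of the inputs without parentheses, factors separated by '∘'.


s4 ∘ s1 ∘ s5 ∘ s2 ∘ s3

All parenthesizations of G agree; list the s-inputs left to right.
h(s5, s2) reduces to s5 ∘ s2
h(h(s5, s2), s3) reduces to s5 ∘ s2 ∘ s3
G(s4, s1, h(h(s5, s2), s3)) reduces to s4 ∘ s1 ∘ s5 ∘ s2 ∘ s3


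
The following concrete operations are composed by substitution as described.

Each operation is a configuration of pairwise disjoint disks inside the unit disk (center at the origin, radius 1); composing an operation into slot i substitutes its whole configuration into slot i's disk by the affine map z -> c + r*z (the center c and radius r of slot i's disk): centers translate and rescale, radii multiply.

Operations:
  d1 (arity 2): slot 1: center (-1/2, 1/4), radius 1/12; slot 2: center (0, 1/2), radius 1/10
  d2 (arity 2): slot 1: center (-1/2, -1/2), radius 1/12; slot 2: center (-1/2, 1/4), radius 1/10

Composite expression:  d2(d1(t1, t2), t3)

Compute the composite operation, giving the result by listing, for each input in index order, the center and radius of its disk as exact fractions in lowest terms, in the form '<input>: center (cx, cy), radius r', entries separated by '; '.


t1: center (-13/24, -23/48), radius 1/144; t2: center (-1/2, -11/24), radius 1/120; t3: center (-1/2, 1/4), radius 1/10

Each t-disk chains the slot maps above it in d2; radii multiply.
t1 passes through 2 substitutions, ending at center (-13/24, -23/48), radius 1/144
t2 passes through 2 substitutions, ending at center (-1/2, -11/24), radius 1/120
t3 passes through 1 substitution, ending at center (-1/2, 1/4), radius 1/10


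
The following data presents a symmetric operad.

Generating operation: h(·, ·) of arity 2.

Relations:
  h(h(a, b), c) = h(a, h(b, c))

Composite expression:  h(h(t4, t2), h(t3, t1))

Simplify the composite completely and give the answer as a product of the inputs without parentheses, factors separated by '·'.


Associativity of h dissolves the nesting; only the t-input order survives.
h(t4, t2) unparenthesizes to t4 · t2
h(t3, t1) unparenthesizes to t3 · t1
h(h(t4, t2), h(t3, t1)) unparenthesizes to t4 · t2 · t3 · t1

t4 · t2 · t3 · t1


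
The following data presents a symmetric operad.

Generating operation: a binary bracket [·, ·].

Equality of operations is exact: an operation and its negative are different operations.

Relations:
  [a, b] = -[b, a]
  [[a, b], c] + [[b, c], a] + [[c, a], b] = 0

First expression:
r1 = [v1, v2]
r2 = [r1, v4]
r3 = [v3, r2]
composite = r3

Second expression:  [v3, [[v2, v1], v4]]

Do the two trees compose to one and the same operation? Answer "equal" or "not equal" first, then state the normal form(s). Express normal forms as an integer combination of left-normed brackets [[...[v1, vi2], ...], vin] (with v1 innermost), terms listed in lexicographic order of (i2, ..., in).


In normal form, the first expression is -[[[v1, v2], v4], v3]
In normal form, the second expression is [[[v1, v2], v4], v3]
Different reductions; not equal.

not equal; the first gives -[[[v1, v2], v4], v3] and the second [[[v1, v2], v4], v3]


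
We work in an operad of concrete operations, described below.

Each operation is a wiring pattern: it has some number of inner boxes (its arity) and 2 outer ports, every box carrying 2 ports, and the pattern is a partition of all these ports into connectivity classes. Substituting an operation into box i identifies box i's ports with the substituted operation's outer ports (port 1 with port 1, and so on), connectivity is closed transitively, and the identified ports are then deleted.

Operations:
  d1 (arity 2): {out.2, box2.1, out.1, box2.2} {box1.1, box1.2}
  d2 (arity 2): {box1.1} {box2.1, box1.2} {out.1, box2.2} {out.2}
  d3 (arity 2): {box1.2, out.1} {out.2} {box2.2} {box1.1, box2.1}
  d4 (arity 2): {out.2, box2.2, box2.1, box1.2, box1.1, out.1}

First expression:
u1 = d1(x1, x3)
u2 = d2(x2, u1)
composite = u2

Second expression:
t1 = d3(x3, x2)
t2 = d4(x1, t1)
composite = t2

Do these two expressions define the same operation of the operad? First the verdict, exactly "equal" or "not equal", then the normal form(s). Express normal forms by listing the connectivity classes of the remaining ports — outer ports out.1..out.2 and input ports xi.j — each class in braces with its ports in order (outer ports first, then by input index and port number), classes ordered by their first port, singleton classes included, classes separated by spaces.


The first expression, normalized: {out.1, x2.2, x3.1, x3.2} {out.2} {x1.1, x1.2} {x2.1}
The second expression, normalized: {out.1, out.2, x1.1, x1.2, x3.2} {x2.1, x3.1} {x2.2}
The forms do not match — not equal.

not equal — first {out.1, x2.2, x3.1, x3.2} {out.2} {x1.1, x1.2} {x2.1}, second {out.1, out.2, x1.1, x1.2, x3.2} {x2.1, x3.1} {x2.2}


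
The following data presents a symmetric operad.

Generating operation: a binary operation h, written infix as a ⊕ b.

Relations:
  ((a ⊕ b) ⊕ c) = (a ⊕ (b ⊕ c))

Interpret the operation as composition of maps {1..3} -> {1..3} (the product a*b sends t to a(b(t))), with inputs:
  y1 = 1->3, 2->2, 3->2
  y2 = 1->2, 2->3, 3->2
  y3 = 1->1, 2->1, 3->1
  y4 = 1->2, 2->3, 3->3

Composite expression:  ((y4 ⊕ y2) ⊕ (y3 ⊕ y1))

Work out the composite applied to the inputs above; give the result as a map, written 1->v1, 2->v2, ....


1->3, 2->3, 3->3


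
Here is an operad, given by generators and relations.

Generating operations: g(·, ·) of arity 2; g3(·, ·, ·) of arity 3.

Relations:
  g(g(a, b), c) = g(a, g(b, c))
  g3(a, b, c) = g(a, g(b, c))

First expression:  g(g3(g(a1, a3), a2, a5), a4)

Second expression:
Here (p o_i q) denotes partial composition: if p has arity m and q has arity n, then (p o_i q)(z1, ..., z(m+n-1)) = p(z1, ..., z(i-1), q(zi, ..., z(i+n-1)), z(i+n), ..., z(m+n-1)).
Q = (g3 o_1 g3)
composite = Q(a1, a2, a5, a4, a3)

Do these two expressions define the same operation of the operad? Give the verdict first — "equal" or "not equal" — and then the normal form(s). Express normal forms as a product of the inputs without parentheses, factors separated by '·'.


not equal; first: a1 · a3 · a2 · a5 · a4; second: a1 · a2 · a5 · a4 · a3

Reducing the first expression gives a1 · a3 · a2 · a5 · a4
Reducing the second expression gives a1 · a2 · a5 · a4 · a3
Distinct normal forms: not equal.


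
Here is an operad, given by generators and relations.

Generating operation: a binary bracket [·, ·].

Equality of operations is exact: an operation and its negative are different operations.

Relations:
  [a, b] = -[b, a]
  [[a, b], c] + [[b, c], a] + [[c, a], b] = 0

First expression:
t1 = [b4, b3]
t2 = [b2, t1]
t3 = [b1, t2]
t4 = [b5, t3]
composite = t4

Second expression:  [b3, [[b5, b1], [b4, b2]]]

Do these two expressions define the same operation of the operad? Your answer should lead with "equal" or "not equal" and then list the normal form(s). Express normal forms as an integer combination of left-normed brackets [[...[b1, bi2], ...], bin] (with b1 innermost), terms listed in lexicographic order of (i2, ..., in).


The first composite normalizes to [[[[b1, b2], b3], b4], b5] - [[[[b1, b2], b4], b3], b5] - [[[[b1, b3], b4], b2], b5] + [[[[b1, b4], b3], b2], b5]
The second composite normalizes to -[[[[b1, b5], b2], b4], b3] + [[[[b1, b5], b4], b2], b3]
The normal forms differ: not equal.

not equal; the first gives [[[[b1, b2], b3], b4], b5] - [[[[b1, b2], b4], b3], b5] - [[[[b1, b3], b4], b2], b5] + [[[[b1, b4], b3], b2], b5] and the second -[[[[b1, b5], b2], b4], b3] + [[[[b1, b5], b4], b2], b3]


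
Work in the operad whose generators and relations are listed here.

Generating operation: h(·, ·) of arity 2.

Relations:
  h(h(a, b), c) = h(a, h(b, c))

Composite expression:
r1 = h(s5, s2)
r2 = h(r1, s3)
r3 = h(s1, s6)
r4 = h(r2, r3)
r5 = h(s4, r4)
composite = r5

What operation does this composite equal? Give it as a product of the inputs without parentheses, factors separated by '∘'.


s4 ∘ s5 ∘ s2 ∘ s3 ∘ s1 ∘ s6


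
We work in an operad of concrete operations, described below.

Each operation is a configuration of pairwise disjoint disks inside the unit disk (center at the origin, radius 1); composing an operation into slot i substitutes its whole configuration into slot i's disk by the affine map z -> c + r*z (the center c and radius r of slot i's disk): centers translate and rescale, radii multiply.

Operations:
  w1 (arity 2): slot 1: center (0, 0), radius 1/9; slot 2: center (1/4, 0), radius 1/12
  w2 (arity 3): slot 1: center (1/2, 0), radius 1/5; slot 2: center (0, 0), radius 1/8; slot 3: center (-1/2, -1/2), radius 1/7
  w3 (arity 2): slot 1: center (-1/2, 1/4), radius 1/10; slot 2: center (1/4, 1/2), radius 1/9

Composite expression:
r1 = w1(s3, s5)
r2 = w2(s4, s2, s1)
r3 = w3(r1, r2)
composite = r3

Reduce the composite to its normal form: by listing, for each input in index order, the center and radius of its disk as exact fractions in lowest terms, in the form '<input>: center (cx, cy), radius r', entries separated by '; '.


s1: center (7/36, 4/9), radius 1/63; s2: center (1/4, 1/2), radius 1/72; s3: center (-1/2, 1/4), radius 1/90; s4: center (11/36, 1/2), radius 1/45; s5: center (-19/40, 1/4), radius 1/120

Nesting under w3 composes maps z -> c + r*z down each s-path.
s3: after 2 affine steps, its disk has center (-1/2, 1/4), radius 1/90
s5: after 2 affine steps, its disk has center (-19/40, 1/4), radius 1/120
s4: after 2 affine steps, its disk has center (11/36, 1/2), radius 1/45
s2: after 2 affine steps, its disk has center (1/4, 1/2), radius 1/72
s1: after 2 affine steps, its disk has center (7/36, 4/9), radius 1/63


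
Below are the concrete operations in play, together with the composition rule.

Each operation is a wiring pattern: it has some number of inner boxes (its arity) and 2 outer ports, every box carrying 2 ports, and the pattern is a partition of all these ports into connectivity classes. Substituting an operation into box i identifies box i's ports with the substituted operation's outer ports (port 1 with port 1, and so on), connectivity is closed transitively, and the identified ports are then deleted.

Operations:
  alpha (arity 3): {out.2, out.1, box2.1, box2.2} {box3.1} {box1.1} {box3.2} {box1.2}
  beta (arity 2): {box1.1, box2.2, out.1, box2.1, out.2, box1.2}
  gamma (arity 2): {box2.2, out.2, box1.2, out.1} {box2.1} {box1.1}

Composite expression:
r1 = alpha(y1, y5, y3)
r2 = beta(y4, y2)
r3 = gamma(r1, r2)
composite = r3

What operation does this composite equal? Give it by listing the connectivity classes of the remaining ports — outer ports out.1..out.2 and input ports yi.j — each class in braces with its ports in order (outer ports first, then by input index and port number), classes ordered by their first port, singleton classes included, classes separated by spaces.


{out.1, out.2, y2.1, y2.2, y4.1, y4.2, y5.1, y5.2} {y1.1} {y1.2} {y3.1} {y3.2}

Reachability decides: close wires over gamma-identified ports.
alpha over (y1, y5, y3) gives {out.1, out.2, y5.1, y5.2} {y1.1} {y1.2} {y3.1} {y3.2}, out.j being that stage's outer ports
beta over (y4, y2) gives {out.1, out.2, y2.1, y2.2, y4.1, y4.2}, out.j being that stage's outer ports
gamma over (y1, y5, y3, y4, y2) gives {out.1, out.2, y2.1, y2.2, y4.1, y4.2, y5.1, y5.2} {y1.1} {y1.2} {y3.1} {y3.2}, out.j being that stage's outer ports
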